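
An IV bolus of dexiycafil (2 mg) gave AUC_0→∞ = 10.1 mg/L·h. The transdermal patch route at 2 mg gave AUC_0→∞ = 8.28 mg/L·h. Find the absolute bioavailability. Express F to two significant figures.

F = 0.82

F = (AUC_ev / D_ev) / (AUC_iv / D_iv)
  = (8.28/2) / (10.1/2)
  = 4.14 / 5.05 = 0.8198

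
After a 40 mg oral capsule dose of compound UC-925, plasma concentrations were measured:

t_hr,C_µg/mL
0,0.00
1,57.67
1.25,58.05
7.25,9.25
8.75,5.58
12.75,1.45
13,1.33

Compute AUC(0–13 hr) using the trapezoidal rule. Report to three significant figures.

AUC = 271 µg/mL·hr

Trapezoidal AUC_0→13:
  [0→1]: (0.00+57.67)/2 × 1 = 28.835
  [1→1.25]: (57.67+58.05)/2 × 0.25 = 14.465
  [1.25→7.25]: (58.05+9.25)/2 × 6 = 201.9
  [7.25→8.75]: (9.25+5.58)/2 × 1.5 = 11.1225
  [8.75→12.75]: (5.58+1.45)/2 × 4 = 14.06
  [12.75→13]: (1.45+1.33)/2 × 0.25 = 0.3475
  Sum = 270.73 µg/mL·hr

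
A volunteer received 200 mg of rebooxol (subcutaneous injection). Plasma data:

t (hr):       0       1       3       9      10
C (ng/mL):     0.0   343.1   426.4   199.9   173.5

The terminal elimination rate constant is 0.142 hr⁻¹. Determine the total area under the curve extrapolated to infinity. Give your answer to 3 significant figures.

AUC = 4230 ng/mL·hr

Trapezoidal AUC_0→10:
  [0→1]: (0.0+343.1)/2 × 1 = 171.55
  [1→3]: (343.1+426.4)/2 × 2 = 769.5
  [3→9]: (426.4+199.9)/2 × 6 = 1878.9
  [9→10]: (199.9+173.5)/2 × 1 = 186.7
  Sum = 3006.65 ng/mL·hr
Extrapolated tail: C_last / k_e = 173.5 / 0.142 = 1221.831
AUC_0→∞ = 3006.65 + 1221.831 = 4228.481 ng/mL·hr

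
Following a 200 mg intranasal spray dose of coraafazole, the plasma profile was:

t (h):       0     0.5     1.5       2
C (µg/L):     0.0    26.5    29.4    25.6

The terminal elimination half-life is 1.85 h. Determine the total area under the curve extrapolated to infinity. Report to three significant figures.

Trapezoidal AUC_0→2:
  [0→0.5]: (0.0+26.5)/2 × 0.5 = 6.625
  [0.5→1.5]: (26.5+29.4)/2 × 1 = 27.95
  [1.5→2]: (29.4+25.6)/2 × 0.5 = 13.75
  Sum = 48.325 µg/L·h
k_e = ln2 / t½ = 0.693147 / 1.85 = 0.3747 h^-1
Extrapolated tail: C_last / k_e = 25.6 / 0.3747 = 68.321
AUC_0→∞ = 48.325 + 68.321 = 116.646 µg/L·h

AUC = 117 µg/L·h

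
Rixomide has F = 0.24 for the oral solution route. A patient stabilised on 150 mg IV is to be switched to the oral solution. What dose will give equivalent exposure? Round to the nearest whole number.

For equal systemic exposure: F × D_ev = D_iv
D_ev = D_iv / F = 150 / 0.24 = 625 mg

D_oral = 625 mg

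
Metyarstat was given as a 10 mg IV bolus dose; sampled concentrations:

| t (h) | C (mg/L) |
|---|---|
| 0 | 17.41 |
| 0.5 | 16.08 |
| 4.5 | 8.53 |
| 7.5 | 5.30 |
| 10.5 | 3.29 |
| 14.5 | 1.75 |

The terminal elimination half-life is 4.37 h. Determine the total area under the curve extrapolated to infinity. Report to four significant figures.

AUC = 112.3 mg/L·h

Trapezoidal AUC_0→14.5:
  [0→0.5]: (17.41+16.08)/2 × 0.5 = 8.3725
  [0.5→4.5]: (16.08+8.53)/2 × 4 = 49.22
  [4.5→7.5]: (8.53+5.30)/2 × 3 = 20.745
  [7.5→10.5]: (5.30+3.29)/2 × 3 = 12.885
  [10.5→14.5]: (3.29+1.75)/2 × 4 = 10.08
  Sum = 101.3025 mg/L·h
k_e = ln2 / t½ = 0.693147 / 4.37 = 0.1586 h^-1
Extrapolated tail: C_last / k_e = 1.75 / 0.1586 = 11.034
AUC_0→∞ = 101.3025 + 11.034 = 112.3365 mg/L·h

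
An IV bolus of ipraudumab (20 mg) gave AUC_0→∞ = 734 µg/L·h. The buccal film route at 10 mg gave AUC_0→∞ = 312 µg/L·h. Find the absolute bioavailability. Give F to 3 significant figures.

F = (AUC_ev / D_ev) / (AUC_iv / D_iv)
  = (312/10) / (734/20)
  = 31.2 / 36.7 = 0.8501

F = 0.850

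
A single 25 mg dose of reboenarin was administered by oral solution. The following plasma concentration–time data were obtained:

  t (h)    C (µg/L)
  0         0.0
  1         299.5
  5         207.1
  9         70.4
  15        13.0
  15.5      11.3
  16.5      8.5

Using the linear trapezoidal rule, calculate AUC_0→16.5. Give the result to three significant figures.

AUC = 1980 µg/L·h

Trapezoidal AUC_0→16.5:
  [0→1]: (0.0+299.5)/2 × 1 = 149.75
  [1→5]: (299.5+207.1)/2 × 4 = 1013.2
  [5→9]: (207.1+70.4)/2 × 4 = 555.0
  [9→15]: (70.4+13.0)/2 × 6 = 250.2
  [15→15.5]: (13.0+11.3)/2 × 0.5 = 6.075
  [15.5→16.5]: (11.3+8.5)/2 × 1 = 9.9
  Sum = 1984.125 µg/L·h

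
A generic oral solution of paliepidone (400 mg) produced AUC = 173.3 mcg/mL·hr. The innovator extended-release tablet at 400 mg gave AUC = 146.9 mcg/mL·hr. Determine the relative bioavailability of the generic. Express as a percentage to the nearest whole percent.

F_rel = 118%

F_rel = (AUC_test/D_test) / (AUC_ref/D_ref)
      = (173.3/400) / (146.9/400)
      = 0.43325 / 0.36725 = 1.1797 = 117.97%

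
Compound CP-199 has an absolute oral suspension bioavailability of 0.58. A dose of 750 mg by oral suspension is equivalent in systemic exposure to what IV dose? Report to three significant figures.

D_iv = 435 mg

Systemic exposure from an extravascular dose = F × D_ev, so the equivalent IV dose is F × D_ev.
D_iv = F × D_ev = 0.58 × 750 = 435 mg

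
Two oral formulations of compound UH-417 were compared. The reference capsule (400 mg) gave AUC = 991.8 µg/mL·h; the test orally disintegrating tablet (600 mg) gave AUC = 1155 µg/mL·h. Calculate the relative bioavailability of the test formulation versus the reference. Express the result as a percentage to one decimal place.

F_rel = 77.6%

F_rel = (AUC_test/D_test) / (AUC_ref/D_ref)
      = (1155/600) / (991.8/400)
      = 1.925 / 2.4795 = 0.7764 = 77.64%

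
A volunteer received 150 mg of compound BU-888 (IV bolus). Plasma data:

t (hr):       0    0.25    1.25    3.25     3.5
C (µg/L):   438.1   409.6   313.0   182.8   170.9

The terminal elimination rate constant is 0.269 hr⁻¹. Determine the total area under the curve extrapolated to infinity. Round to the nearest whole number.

AUC = 1643 µg/L·hr

Trapezoidal AUC_0→3.5:
  [0→0.25]: (438.1+409.6)/2 × 0.25 = 105.9625
  [0.25→1.25]: (409.6+313.0)/2 × 1 = 361.3
  [1.25→3.25]: (313.0+182.8)/2 × 2 = 495.8
  [3.25→3.5]: (182.8+170.9)/2 × 0.25 = 44.2125
  Sum = 1007.275 µg/L·hr
Extrapolated tail: C_last / k_e = 170.9 / 0.269 = 635.316
AUC_0→∞ = 1007.275 + 635.316 = 1642.591 µg/L·hr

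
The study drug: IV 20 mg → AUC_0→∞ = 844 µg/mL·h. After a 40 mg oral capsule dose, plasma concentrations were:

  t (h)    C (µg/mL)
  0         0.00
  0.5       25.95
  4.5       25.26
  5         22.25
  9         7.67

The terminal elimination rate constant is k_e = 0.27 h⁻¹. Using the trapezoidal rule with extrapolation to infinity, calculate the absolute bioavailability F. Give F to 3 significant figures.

F = 0.124

Trapezoidal AUC_0→9 (oral capsule):
  [0→0.5]: (0.00+25.95)/2 × 0.5 = 6.4875
  [0.5→4.5]: (25.95+25.26)/2 × 4 = 102.42
  [4.5→5]: (25.26+22.25)/2 × 0.5 = 11.8775
  [5→9]: (22.25+7.67)/2 × 4 = 59.84
  Sum = 180.625 µg/mL·h
Tail: C_last/k_e = 7.67/0.27 = 28.407
AUC_0→∞ (oral capsule) = 180.625 + 28.407 = 209.032 µg/mL·h
F = (AUC_ev/D_ev)/(AUC_iv/D_iv) = (209.032/40)/(844/20) = 5.2258/42.2 = 0.1238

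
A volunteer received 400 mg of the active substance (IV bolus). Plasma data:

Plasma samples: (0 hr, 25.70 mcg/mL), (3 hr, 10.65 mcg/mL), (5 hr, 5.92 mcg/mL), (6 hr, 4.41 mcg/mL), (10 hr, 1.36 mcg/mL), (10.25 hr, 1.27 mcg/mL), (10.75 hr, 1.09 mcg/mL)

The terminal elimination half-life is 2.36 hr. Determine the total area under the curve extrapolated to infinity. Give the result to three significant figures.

AUC = 92.4 mcg/mL·hr

Trapezoidal AUC_0→10.75:
  [0→3]: (25.70+10.65)/2 × 3 = 54.525
  [3→5]: (10.65+5.92)/2 × 2 = 16.57
  [5→6]: (5.92+4.41)/2 × 1 = 5.165
  [6→10]: (4.41+1.36)/2 × 4 = 11.54
  [10→10.25]: (1.36+1.27)/2 × 0.25 = 0.32875
  [10.25→10.75]: (1.27+1.09)/2 × 0.5 = 0.59
  Sum = 88.71875 mcg/mL·hr
k_e = ln2 / t½ = 0.693147 / 2.36 = 0.2937 hr^-1
Extrapolated tail: C_last / k_e = 1.09 / 0.2937 = 3.711
AUC_0→∞ = 88.71875 + 3.711 = 92.42975 mcg/mL·hr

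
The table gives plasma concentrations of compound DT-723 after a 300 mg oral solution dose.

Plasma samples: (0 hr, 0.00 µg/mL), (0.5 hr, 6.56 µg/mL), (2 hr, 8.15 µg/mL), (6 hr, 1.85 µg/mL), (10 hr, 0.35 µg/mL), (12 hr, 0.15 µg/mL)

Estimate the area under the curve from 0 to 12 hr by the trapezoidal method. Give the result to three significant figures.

AUC = 37.6 µg/mL·hr

Trapezoidal AUC_0→12:
  [0→0.5]: (0.00+6.56)/2 × 0.5 = 1.64
  [0.5→2]: (6.56+8.15)/2 × 1.5 = 11.0325
  [2→6]: (8.15+1.85)/2 × 4 = 20.0
  [6→10]: (1.85+0.35)/2 × 4 = 4.4
  [10→12]: (0.35+0.15)/2 × 2 = 0.5
  Sum = 37.5725 µg/mL·hr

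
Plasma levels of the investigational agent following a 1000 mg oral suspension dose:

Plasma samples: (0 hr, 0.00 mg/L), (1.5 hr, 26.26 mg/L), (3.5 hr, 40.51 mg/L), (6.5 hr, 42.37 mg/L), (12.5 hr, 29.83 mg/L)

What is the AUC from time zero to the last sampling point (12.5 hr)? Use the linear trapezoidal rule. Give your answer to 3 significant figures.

AUC = 427 mg/L·hr

Trapezoidal AUC_0→12.5:
  [0→1.5]: (0.00+26.26)/2 × 1.5 = 19.695
  [1.5→3.5]: (26.26+40.51)/2 × 2 = 66.77
  [3.5→6.5]: (40.51+42.37)/2 × 3 = 124.32
  [6.5→12.5]: (42.37+29.83)/2 × 6 = 216.6
  Sum = 427.385 mg/L·hr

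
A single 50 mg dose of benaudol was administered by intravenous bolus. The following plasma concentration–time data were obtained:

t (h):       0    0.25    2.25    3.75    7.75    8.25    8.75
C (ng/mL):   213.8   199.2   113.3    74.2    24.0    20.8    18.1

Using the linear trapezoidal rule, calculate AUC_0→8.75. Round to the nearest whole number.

Trapezoidal AUC_0→8.75:
  [0→0.25]: (213.8+199.2)/2 × 0.25 = 51.625
  [0.25→2.25]: (199.2+113.3)/2 × 2 = 312.5
  [2.25→3.75]: (113.3+74.2)/2 × 1.5 = 140.625
  [3.75→7.75]: (74.2+24.0)/2 × 4 = 196.4
  [7.75→8.25]: (24.0+20.8)/2 × 0.5 = 11.2
  [8.25→8.75]: (20.8+18.1)/2 × 0.5 = 9.725
  Sum = 722.075 ng/mL·h

AUC = 722 ng/mL·h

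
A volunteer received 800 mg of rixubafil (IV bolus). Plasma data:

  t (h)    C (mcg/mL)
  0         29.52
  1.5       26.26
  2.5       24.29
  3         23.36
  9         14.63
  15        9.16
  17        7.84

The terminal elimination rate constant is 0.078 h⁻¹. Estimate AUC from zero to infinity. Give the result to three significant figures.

AUC = 382 mcg/mL·h

Trapezoidal AUC_0→17:
  [0→1.5]: (29.52+26.26)/2 × 1.5 = 41.835
  [1.5→2.5]: (26.26+24.29)/2 × 1 = 25.275
  [2.5→3]: (24.29+23.36)/2 × 0.5 = 11.9125
  [3→9]: (23.36+14.63)/2 × 6 = 113.97
  [9→15]: (14.63+9.16)/2 × 6 = 71.37
  [15→17]: (9.16+7.84)/2 × 2 = 17.0
  Sum = 281.3625 mcg/mL·h
Extrapolated tail: C_last / k_e = 7.84 / 0.078 = 100.513
AUC_0→∞ = 281.3625 + 100.513 = 381.8755 mcg/mL·h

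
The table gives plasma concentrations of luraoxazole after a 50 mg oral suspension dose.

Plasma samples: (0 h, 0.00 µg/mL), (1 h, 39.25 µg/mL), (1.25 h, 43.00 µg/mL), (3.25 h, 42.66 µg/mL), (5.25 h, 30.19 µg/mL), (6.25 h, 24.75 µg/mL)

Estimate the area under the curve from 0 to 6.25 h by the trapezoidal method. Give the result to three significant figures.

Trapezoidal AUC_0→6.25:
  [0→1]: (0.00+39.25)/2 × 1 = 19.625
  [1→1.25]: (39.25+43.00)/2 × 0.25 = 10.28125
  [1.25→3.25]: (43.00+42.66)/2 × 2 = 85.66
  [3.25→5.25]: (42.66+30.19)/2 × 2 = 72.85
  [5.25→6.25]: (30.19+24.75)/2 × 1 = 27.47
  Sum = 215.88625 µg/mL·h

AUC = 216 µg/mL·h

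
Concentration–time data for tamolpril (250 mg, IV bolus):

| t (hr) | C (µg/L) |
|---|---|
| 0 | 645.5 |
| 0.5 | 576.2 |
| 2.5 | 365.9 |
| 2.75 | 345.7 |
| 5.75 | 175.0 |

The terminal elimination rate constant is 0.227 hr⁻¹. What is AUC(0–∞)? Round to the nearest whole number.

AUC = 2888 µg/L·hr

Trapezoidal AUC_0→5.75:
  [0→0.5]: (645.5+576.2)/2 × 0.5 = 305.425
  [0.5→2.5]: (576.2+365.9)/2 × 2 = 942.1
  [2.5→2.75]: (365.9+345.7)/2 × 0.25 = 88.95
  [2.75→5.75]: (345.7+175.0)/2 × 3 = 781.05
  Sum = 2117.525 µg/L·hr
Extrapolated tail: C_last / k_e = 175.0 / 0.227 = 770.925
AUC_0→∞ = 2117.525 + 770.925 = 2888.45 µg/L·hr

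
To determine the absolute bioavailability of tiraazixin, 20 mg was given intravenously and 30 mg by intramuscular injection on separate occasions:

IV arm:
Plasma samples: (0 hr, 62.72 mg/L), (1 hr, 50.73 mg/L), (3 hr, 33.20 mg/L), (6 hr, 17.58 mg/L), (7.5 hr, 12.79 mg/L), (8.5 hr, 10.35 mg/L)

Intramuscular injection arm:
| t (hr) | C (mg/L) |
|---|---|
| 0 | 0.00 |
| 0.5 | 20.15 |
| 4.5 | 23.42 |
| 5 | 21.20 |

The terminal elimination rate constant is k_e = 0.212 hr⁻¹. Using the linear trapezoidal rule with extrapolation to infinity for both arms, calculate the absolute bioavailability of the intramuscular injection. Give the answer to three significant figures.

Trapezoidal AUC_0→8.5 (IV):
  [0→1]: (62.72+50.73)/2 × 1 = 56.725
  [1→3]: (50.73+33.20)/2 × 2 = 83.93
  [3→6]: (33.20+17.58)/2 × 3 = 76.17
  [6→7.5]: (17.58+12.79)/2 × 1.5 = 22.7775
  [7.5→8.5]: (12.79+10.35)/2 × 1 = 11.57
  Sum = 251.1725 mg/L·hr
IV tail: 10.35/0.212 = 48.821; AUC_iv,0→∞ = 251.1725 + 48.821 = 299.9935 mg/L·hr
Trapezoidal AUC_0→5 (intramuscular injection):
  [0→0.5]: (0.00+20.15)/2 × 0.5 = 5.0375
  [0.5→4.5]: (20.15+23.42)/2 × 4 = 87.14
  [4.5→5]: (23.42+21.20)/2 × 0.5 = 11.155
  Sum = 103.3325 mg/L·hr
intramuscular injection tail: 21.20/0.212 = 100.000; AUC_ev,0→∞ = 103.3325 + 100.000 = 203.3325 mg/L·hr
F = (AUC_ev/D_ev)/(AUC_iv/D_iv) = (203.3325/30)/(299.9935/20) = 6.77775/14.999675 = 0.4519

F = 0.452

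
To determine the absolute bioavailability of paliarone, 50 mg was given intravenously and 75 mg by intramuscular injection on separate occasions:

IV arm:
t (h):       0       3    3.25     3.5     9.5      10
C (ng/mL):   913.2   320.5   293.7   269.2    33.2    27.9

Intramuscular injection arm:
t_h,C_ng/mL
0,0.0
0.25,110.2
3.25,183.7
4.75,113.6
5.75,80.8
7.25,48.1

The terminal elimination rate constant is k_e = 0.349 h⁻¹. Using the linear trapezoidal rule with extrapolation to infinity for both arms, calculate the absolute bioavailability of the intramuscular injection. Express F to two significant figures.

Trapezoidal AUC_0→10 (IV):
  [0→3]: (913.2+320.5)/2 × 3 = 1850.55
  [3→3.25]: (320.5+293.7)/2 × 0.25 = 76.775
  [3.25→3.5]: (293.7+269.2)/2 × 0.25 = 70.3625
  [3.5→9.5]: (269.2+33.2)/2 × 6 = 907.2
  [9.5→10]: (33.2+27.9)/2 × 0.5 = 15.275
  Sum = 2920.1625 ng/mL·h
IV tail: 27.9/0.349 = 79.943; AUC_iv,0→∞ = 2920.1625 + 79.943 = 3000.1055 ng/mL·h
Trapezoidal AUC_0→7.25 (intramuscular injection):
  [0→0.25]: (0.0+110.2)/2 × 0.25 = 13.775
  [0.25→3.25]: (110.2+183.7)/2 × 3 = 440.85
  [3.25→4.75]: (183.7+113.6)/2 × 1.5 = 222.975
  [4.75→5.75]: (113.6+80.8)/2 × 1 = 97.2
  [5.75→7.25]: (80.8+48.1)/2 × 1.5 = 96.675
  Sum = 871.475 ng/mL·h
intramuscular injection tail: 48.1/0.349 = 137.822; AUC_ev,0→∞ = 871.475 + 137.822 = 1009.297 ng/mL·h
F = (AUC_ev/D_ev)/(AUC_iv/D_iv) = (1009.297/75)/(3000.1055/50) = 13.4573/60.00211 = 0.2243

F = 0.22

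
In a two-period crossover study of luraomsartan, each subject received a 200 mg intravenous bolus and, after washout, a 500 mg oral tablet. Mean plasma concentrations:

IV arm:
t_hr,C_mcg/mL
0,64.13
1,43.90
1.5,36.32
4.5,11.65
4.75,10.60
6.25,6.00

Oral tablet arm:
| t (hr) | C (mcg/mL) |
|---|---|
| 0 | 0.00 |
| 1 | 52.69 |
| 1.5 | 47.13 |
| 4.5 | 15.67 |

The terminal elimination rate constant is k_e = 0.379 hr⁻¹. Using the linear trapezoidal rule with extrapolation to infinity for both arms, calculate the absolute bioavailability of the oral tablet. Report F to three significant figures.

F = 0.422

Trapezoidal AUC_0→6.25 (IV):
  [0→1]: (64.13+43.90)/2 × 1 = 54.015
  [1→1.5]: (43.90+36.32)/2 × 0.5 = 20.055
  [1.5→4.5]: (36.32+11.65)/2 × 3 = 71.955
  [4.5→4.75]: (11.65+10.60)/2 × 0.25 = 2.78125
  [4.75→6.25]: (10.60+6.00)/2 × 1.5 = 12.45
  Sum = 161.25625 mcg/mL·hr
IV tail: 6.00/0.379 = 15.831; AUC_iv,0→∞ = 161.25625 + 15.831 = 177.08725 mcg/mL·hr
Trapezoidal AUC_0→4.5 (oral tablet):
  [0→1]: (0.00+52.69)/2 × 1 = 26.345
  [1→1.5]: (52.69+47.13)/2 × 0.5 = 24.955
  [1.5→4.5]: (47.13+15.67)/2 × 3 = 94.2
  Sum = 145.5 mcg/mL·hr
oral tablet tail: 15.67/0.379 = 41.346; AUC_ev,0→∞ = 145.5 + 41.346 = 186.846 mcg/mL·hr
F = (AUC_ev/D_ev)/(AUC_iv/D_iv) = (186.846/500)/(177.08725/200) = 0.373692/0.88543625 = 0.4220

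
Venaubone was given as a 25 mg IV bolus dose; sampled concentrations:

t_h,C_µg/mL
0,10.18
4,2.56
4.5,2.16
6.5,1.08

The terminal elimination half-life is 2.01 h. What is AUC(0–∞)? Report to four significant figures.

AUC = 33.03 µg/mL·h

Trapezoidal AUC_0→6.5:
  [0→4]: (10.18+2.56)/2 × 4 = 25.48
  [4→4.5]: (2.56+2.16)/2 × 0.5 = 1.18
  [4.5→6.5]: (2.16+1.08)/2 × 2 = 3.24
  Sum = 29.9 µg/mL·h
k_e = ln2 / t½ = 0.693147 / 2.01 = 0.3448 h^-1
Extrapolated tail: C_last / k_e = 1.08 / 0.3448 = 3.132
AUC_0→∞ = 29.9 + 3.132 = 33.032 µg/mL·h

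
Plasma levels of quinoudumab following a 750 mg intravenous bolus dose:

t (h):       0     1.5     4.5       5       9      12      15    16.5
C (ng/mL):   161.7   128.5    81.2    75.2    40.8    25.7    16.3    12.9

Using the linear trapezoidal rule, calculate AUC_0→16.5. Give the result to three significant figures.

AUC = 988 ng/mL·h

Trapezoidal AUC_0→16.5:
  [0→1.5]: (161.7+128.5)/2 × 1.5 = 217.65
  [1.5→4.5]: (128.5+81.2)/2 × 3 = 314.55
  [4.5→5]: (81.2+75.2)/2 × 0.5 = 39.1
  [5→9]: (75.2+40.8)/2 × 4 = 232.0
  [9→12]: (40.8+25.7)/2 × 3 = 99.75
  [12→15]: (25.7+16.3)/2 × 3 = 63.0
  [15→16.5]: (16.3+12.9)/2 × 1.5 = 21.9
  Sum = 987.95 ng/mL·h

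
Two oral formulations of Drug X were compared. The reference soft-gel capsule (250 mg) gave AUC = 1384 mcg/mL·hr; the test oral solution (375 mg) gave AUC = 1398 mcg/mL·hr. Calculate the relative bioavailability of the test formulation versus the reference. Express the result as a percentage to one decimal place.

F_rel = (AUC_test/D_test) / (AUC_ref/D_ref)
      = (1398/375) / (1384/250)
      = 3.728 / 5.536 = 0.6734 = 67.34%

F_rel = 67.3%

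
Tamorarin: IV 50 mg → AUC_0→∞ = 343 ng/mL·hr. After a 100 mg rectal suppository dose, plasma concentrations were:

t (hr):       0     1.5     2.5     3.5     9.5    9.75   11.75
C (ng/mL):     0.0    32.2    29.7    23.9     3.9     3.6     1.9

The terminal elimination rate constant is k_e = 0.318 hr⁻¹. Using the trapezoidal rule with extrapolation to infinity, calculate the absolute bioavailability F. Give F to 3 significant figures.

Trapezoidal AUC_0→11.75 (rectal suppository):
  [0→1.5]: (0.0+32.2)/2 × 1.5 = 24.15
  [1.5→2.5]: (32.2+29.7)/2 × 1 = 30.95
  [2.5→3.5]: (29.7+23.9)/2 × 1 = 26.8
  [3.5→9.5]: (23.9+3.9)/2 × 6 = 83.4
  [9.5→9.75]: (3.9+3.6)/2 × 0.25 = 0.9375
  [9.75→11.75]: (3.6+1.9)/2 × 2 = 5.5
  Sum = 171.7375 ng/mL·hr
Tail: C_last/k_e = 1.9/0.318 = 5.975
AUC_0→∞ (rectal suppository) = 171.7375 + 5.975 = 177.7125 ng/mL·hr
F = (AUC_ev/D_ev)/(AUC_iv/D_iv) = (177.7125/100)/(343/50) = 1.777125/6.86 = 0.2591

F = 0.259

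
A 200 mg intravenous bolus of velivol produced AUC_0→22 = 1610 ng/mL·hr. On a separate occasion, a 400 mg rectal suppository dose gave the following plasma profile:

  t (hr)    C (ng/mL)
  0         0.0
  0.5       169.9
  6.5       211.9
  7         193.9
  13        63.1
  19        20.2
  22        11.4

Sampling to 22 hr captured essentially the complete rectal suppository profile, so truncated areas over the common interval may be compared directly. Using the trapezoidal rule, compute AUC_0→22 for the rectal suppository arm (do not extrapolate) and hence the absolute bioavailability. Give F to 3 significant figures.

Trapezoidal AUC_0→22 (rectal suppository):
  [0→0.5]: (0.0+169.9)/2 × 0.5 = 42.475
  [0.5→6.5]: (169.9+211.9)/2 × 6 = 1145.4
  [6.5→7]: (211.9+193.9)/2 × 0.5 = 101.45
  [7→13]: (193.9+63.1)/2 × 6 = 771.0
  [13→19]: (63.1+20.2)/2 × 6 = 249.9
  [19→22]: (20.2+11.4)/2 × 3 = 47.4
  Sum = 2357.625 ng/mL·hr
F = (AUC_ev/D_ev)/(AUC_iv/D_iv) = (2357.625/400)/(1610/200) = 5.8940625/8.05 = 0.7322

F = 0.732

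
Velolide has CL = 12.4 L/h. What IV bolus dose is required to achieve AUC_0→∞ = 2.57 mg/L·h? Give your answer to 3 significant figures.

Dose = 31.9 mg

Dose_iv = CL × AUC_0→∞
     = 12.4 × 2.57 = 31.868 mg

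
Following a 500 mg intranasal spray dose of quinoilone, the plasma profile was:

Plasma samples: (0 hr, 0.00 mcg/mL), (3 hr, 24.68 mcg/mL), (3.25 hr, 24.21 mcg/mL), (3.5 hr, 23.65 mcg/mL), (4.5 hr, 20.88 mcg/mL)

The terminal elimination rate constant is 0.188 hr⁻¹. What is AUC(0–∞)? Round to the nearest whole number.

AUC = 182 mcg/mL·hr

Trapezoidal AUC_0→4.5:
  [0→3]: (0.00+24.68)/2 × 3 = 37.02
  [3→3.25]: (24.68+24.21)/2 × 0.25 = 6.11125
  [3.25→3.5]: (24.21+23.65)/2 × 0.25 = 5.9825
  [3.5→4.5]: (23.65+20.88)/2 × 1 = 22.265
  Sum = 71.37875 mcg/mL·hr
Extrapolated tail: C_last / k_e = 20.88 / 0.188 = 111.064
AUC_0→∞ = 71.37875 + 111.064 = 182.44275 mcg/mL·hr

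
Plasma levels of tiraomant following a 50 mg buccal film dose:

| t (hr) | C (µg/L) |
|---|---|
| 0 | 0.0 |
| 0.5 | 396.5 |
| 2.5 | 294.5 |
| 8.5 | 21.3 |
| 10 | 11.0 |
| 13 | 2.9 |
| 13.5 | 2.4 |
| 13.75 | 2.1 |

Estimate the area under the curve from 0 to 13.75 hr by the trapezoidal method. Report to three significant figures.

Trapezoidal AUC_0→13.75:
  [0→0.5]: (0.0+396.5)/2 × 0.5 = 99.125
  [0.5→2.5]: (396.5+294.5)/2 × 2 = 691.0
  [2.5→8.5]: (294.5+21.3)/2 × 6 = 947.4
  [8.5→10]: (21.3+11.0)/2 × 1.5 = 24.225
  [10→13]: (11.0+2.9)/2 × 3 = 20.85
  [13→13.5]: (2.9+2.4)/2 × 0.5 = 1.325
  [13.5→13.75]: (2.4+2.1)/2 × 0.25 = 0.5625
  Sum = 1784.4875 µg/L·hr

AUC = 1780 µg/L·hr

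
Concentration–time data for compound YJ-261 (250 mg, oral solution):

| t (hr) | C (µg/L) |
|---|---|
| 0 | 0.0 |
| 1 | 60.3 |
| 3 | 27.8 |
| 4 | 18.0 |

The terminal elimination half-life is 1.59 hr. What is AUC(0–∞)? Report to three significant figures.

AUC = 182 µg/L·hr

Trapezoidal AUC_0→4:
  [0→1]: (0.0+60.3)/2 × 1 = 30.15
  [1→3]: (60.3+27.8)/2 × 2 = 88.1
  [3→4]: (27.8+18.0)/2 × 1 = 22.9
  Sum = 141.15 µg/L·hr
k_e = ln2 / t½ = 0.693147 / 1.59 = 0.4359 hr^-1
Extrapolated tail: C_last / k_e = 18.0 / 0.4359 = 41.294
AUC_0→∞ = 141.15 + 41.294 = 182.444 µg/L·hr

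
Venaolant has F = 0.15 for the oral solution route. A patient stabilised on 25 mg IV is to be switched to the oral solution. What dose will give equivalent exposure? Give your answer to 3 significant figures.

D_oral = 167 mg

For equal systemic exposure: F × D_ev = D_iv
D_ev = D_iv / F = 25 / 0.15 = 166.667 mg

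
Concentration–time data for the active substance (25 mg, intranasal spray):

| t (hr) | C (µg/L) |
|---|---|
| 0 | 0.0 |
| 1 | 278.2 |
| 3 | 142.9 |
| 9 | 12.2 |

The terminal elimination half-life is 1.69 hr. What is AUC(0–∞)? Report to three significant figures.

AUC = 1060 µg/L·hr

Trapezoidal AUC_0→9:
  [0→1]: (0.0+278.2)/2 × 1 = 139.1
  [1→3]: (278.2+142.9)/2 × 2 = 421.1
  [3→9]: (142.9+12.2)/2 × 6 = 465.3
  Sum = 1025.5 µg/L·hr
k_e = ln2 / t½ = 0.693147 / 1.69 = 0.4101 hr^-1
Extrapolated tail: C_last / k_e = 12.2 / 0.4101 = 29.749
AUC_0→∞ = 1025.5 + 29.749 = 1055.249 µg/L·hr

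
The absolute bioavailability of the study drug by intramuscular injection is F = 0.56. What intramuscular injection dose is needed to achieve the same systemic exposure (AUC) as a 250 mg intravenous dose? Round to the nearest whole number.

D_intramuscular = 446 mg

For equal systemic exposure: F × D_ev = D_iv
D_ev = D_iv / F = 250 / 0.56 = 446.429 mg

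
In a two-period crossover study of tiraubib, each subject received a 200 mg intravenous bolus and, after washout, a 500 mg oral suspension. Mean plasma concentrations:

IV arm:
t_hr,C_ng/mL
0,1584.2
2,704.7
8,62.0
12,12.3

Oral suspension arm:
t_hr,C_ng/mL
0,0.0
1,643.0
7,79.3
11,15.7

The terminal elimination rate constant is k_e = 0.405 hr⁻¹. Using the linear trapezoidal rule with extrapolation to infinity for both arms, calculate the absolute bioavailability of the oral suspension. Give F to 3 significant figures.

F = 0.228

Trapezoidal AUC_0→12 (IV):
  [0→2]: (1584.2+704.7)/2 × 2 = 2288.9
  [2→8]: (704.7+62.0)/2 × 6 = 2300.1
  [8→12]: (62.0+12.3)/2 × 4 = 148.6
  Sum = 4737.6 ng/mL·hr
IV tail: 12.3/0.405 = 30.370; AUC_iv,0→∞ = 4737.6 + 30.370 = 4767.97 ng/mL·hr
Trapezoidal AUC_0→11 (oral suspension):
  [0→1]: (0.0+643.0)/2 × 1 = 321.5
  [1→7]: (643.0+79.3)/2 × 6 = 2166.9
  [7→11]: (79.3+15.7)/2 × 4 = 190.0
  Sum = 2678.4 ng/mL·hr
oral suspension tail: 15.7/0.405 = 38.765; AUC_ev,0→∞ = 2678.4 + 38.765 = 2717.165 ng/mL·hr
F = (AUC_ev/D_ev)/(AUC_iv/D_iv) = (2717.165/500)/(4767.97/200) = 5.43433/23.83985 = 0.2280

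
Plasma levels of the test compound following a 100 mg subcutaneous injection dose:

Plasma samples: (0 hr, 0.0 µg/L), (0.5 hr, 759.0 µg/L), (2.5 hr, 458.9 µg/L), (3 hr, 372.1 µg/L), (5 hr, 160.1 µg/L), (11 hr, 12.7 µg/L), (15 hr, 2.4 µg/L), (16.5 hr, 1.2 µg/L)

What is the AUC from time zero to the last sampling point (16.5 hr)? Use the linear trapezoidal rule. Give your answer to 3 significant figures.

AUC = 2700 µg/L·hr

Trapezoidal AUC_0→16.5:
  [0→0.5]: (0.0+759.0)/2 × 0.5 = 189.75
  [0.5→2.5]: (759.0+458.9)/2 × 2 = 1217.9
  [2.5→3]: (458.9+372.1)/2 × 0.5 = 207.75
  [3→5]: (372.1+160.1)/2 × 2 = 532.2
  [5→11]: (160.1+12.7)/2 × 6 = 518.4
  [11→15]: (12.7+2.4)/2 × 4 = 30.2
  [15→16.5]: (2.4+1.2)/2 × 1.5 = 2.7
  Sum = 2698.9 µg/L·hr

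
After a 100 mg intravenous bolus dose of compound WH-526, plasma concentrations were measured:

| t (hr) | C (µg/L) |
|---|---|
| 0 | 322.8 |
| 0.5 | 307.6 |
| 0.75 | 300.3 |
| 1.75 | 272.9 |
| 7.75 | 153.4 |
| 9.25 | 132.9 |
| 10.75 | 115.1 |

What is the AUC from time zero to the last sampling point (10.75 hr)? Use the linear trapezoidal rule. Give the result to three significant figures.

AUC = 2200 µg/L·hr

Trapezoidal AUC_0→10.75:
  [0→0.5]: (322.8+307.6)/2 × 0.5 = 157.6
  [0.5→0.75]: (307.6+300.3)/2 × 0.25 = 75.9875
  [0.75→1.75]: (300.3+272.9)/2 × 1 = 286.6
  [1.75→7.75]: (272.9+153.4)/2 × 6 = 1278.9
  [7.75→9.25]: (153.4+132.9)/2 × 1.5 = 214.725
  [9.25→10.75]: (132.9+115.1)/2 × 1.5 = 186.0
  Sum = 2199.8125 µg/L·hr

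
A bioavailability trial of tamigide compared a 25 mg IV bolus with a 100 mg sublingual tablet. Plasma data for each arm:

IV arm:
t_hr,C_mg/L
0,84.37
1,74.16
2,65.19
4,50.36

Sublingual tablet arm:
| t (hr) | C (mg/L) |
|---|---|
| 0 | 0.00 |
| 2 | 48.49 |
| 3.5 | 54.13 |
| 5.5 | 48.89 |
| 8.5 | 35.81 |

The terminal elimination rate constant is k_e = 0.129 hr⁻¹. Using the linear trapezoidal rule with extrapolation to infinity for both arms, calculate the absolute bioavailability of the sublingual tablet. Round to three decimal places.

Trapezoidal AUC_0→4 (IV):
  [0→1]: (84.37+74.16)/2 × 1 = 79.265
  [1→2]: (74.16+65.19)/2 × 1 = 69.675
  [2→4]: (65.19+50.36)/2 × 2 = 115.55
  Sum = 264.49 mg/L·hr
IV tail: 50.36/0.129 = 390.388; AUC_iv,0→∞ = 264.49 + 390.388 = 654.878 mg/L·hr
Trapezoidal AUC_0→8.5 (sublingual tablet):
  [0→2]: (0.00+48.49)/2 × 2 = 48.49
  [2→3.5]: (48.49+54.13)/2 × 1.5 = 76.965
  [3.5→5.5]: (54.13+48.89)/2 × 2 = 103.02
  [5.5→8.5]: (48.89+35.81)/2 × 3 = 127.05
  Sum = 355.525 mg/L·hr
sublingual tablet tail: 35.81/0.129 = 277.597; AUC_ev,0→∞ = 355.525 + 277.597 = 633.122 mg/L·hr
F = (AUC_ev/D_ev)/(AUC_iv/D_iv) = (633.122/100)/(654.878/25) = 6.33122/26.19512 = 0.2417

F = 0.242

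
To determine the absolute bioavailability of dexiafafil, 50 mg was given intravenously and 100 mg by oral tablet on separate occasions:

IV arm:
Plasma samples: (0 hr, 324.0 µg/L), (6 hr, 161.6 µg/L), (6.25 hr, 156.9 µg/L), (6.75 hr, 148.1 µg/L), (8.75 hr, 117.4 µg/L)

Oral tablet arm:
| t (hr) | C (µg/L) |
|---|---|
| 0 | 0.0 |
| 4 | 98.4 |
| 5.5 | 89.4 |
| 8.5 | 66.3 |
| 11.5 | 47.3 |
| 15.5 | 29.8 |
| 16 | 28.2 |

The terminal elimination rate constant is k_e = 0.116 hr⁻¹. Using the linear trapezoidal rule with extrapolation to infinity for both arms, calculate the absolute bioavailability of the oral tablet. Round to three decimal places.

F = 0.202

Trapezoidal AUC_0→8.75 (IV):
  [0→6]: (324.0+161.6)/2 × 6 = 1456.8
  [6→6.25]: (161.6+156.9)/2 × 0.25 = 39.8125
  [6.25→6.75]: (156.9+148.1)/2 × 0.5 = 76.25
  [6.75→8.75]: (148.1+117.4)/2 × 2 = 265.5
  Sum = 1838.3625 µg/L·hr
IV tail: 117.4/0.116 = 1012.069; AUC_iv,0→∞ = 1838.3625 + 1012.069 = 2850.4315 µg/L·hr
Trapezoidal AUC_0→16 (oral tablet):
  [0→4]: (0.0+98.4)/2 × 4 = 196.8
  [4→5.5]: (98.4+89.4)/2 × 1.5 = 140.85
  [5.5→8.5]: (89.4+66.3)/2 × 3 = 233.55
  [8.5→11.5]: (66.3+47.3)/2 × 3 = 170.4
  [11.5→15.5]: (47.3+29.8)/2 × 4 = 154.2
  [15.5→16]: (29.8+28.2)/2 × 0.5 = 14.5
  Sum = 910.3 µg/L·hr
oral tablet tail: 28.2/0.116 = 243.103; AUC_ev,0→∞ = 910.3 + 243.103 = 1153.403 µg/L·hr
F = (AUC_ev/D_ev)/(AUC_iv/D_iv) = (1153.403/100)/(2850.4315/50) = 11.53403/57.00863 = 0.2023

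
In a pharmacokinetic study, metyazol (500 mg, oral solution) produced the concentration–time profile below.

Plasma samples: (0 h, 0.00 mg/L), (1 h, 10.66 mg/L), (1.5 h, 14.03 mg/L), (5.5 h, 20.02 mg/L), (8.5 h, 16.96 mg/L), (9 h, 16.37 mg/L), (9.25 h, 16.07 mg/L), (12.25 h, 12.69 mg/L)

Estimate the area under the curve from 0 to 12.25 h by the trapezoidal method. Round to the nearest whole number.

Trapezoidal AUC_0→12.25:
  [0→1]: (0.00+10.66)/2 × 1 = 5.33
  [1→1.5]: (10.66+14.03)/2 × 0.5 = 6.1725
  [1.5→5.5]: (14.03+20.02)/2 × 4 = 68.1
  [5.5→8.5]: (20.02+16.96)/2 × 3 = 55.47
  [8.5→9]: (16.96+16.37)/2 × 0.5 = 8.3325
  [9→9.25]: (16.37+16.07)/2 × 0.25 = 4.055
  [9.25→12.25]: (16.07+12.69)/2 × 3 = 43.14
  Sum = 190.6 mg/L·h

AUC = 191 mg/L·h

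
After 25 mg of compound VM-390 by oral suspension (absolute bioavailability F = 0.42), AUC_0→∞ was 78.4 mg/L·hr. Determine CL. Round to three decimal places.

CL = F × Dose / AUC_0→∞
   = 0.42 × 25 / 78.4 = 0.133929 L/hr

CL = 0.134 L/hr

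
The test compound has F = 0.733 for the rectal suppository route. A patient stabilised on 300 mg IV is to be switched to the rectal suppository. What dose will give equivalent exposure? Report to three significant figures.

D_rectal = 409 mg

For equal systemic exposure: F × D_ev = D_iv
D_ev = D_iv / F = 300 / 0.733 = 409.277 mg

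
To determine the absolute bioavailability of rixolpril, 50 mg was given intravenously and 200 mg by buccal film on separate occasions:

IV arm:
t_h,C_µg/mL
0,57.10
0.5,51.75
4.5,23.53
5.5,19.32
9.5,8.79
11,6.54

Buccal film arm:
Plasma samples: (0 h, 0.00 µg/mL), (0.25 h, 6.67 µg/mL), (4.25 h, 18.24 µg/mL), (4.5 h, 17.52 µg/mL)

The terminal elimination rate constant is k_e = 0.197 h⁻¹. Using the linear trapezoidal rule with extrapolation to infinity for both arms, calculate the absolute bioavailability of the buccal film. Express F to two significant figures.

F = 0.12

Trapezoidal AUC_0→11 (IV):
  [0→0.5]: (57.10+51.75)/2 × 0.5 = 27.2125
  [0.5→4.5]: (51.75+23.53)/2 × 4 = 150.56
  [4.5→5.5]: (23.53+19.32)/2 × 1 = 21.425
  [5.5→9.5]: (19.32+8.79)/2 × 4 = 56.22
  [9.5→11]: (8.79+6.54)/2 × 1.5 = 11.4975
  Sum = 266.915 µg/mL·h
IV tail: 6.54/0.197 = 33.198; AUC_iv,0→∞ = 266.915 + 33.198 = 300.113 µg/mL·h
Trapezoidal AUC_0→4.5 (buccal film):
  [0→0.25]: (0.00+6.67)/2 × 0.25 = 0.83375
  [0.25→4.25]: (6.67+18.24)/2 × 4 = 49.82
  [4.25→4.5]: (18.24+17.52)/2 × 0.25 = 4.47
  Sum = 55.12375 µg/mL·h
buccal film tail: 17.52/0.197 = 88.934; AUC_ev,0→∞ = 55.12375 + 88.934 = 144.05775 µg/mL·h
F = (AUC_ev/D_ev)/(AUC_iv/D_iv) = (144.05775/200)/(300.113/50) = 0.72028875/6.00226 = 0.1200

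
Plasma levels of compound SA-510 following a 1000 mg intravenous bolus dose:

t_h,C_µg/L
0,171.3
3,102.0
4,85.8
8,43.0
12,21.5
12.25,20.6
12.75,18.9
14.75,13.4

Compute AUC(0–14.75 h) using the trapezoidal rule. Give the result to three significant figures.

Trapezoidal AUC_0→14.75:
  [0→3]: (171.3+102.0)/2 × 3 = 409.95
  [3→4]: (102.0+85.8)/2 × 1 = 93.9
  [4→8]: (85.8+43.0)/2 × 4 = 257.6
  [8→12]: (43.0+21.5)/2 × 4 = 129.0
  [12→12.25]: (21.5+20.6)/2 × 0.25 = 5.2625
  [12.25→12.75]: (20.6+18.9)/2 × 0.5 = 9.875
  [12.75→14.75]: (18.9+13.4)/2 × 2 = 32.3
  Sum = 937.8875 µg/L·h

AUC = 938 µg/L·h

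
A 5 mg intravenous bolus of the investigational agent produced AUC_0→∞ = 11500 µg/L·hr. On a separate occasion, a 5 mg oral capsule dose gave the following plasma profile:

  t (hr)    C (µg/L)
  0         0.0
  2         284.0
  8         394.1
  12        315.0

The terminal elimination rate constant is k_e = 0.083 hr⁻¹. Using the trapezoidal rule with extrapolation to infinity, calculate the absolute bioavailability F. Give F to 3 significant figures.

F = 0.655

Trapezoidal AUC_0→12 (oral capsule):
  [0→2]: (0.0+284.0)/2 × 2 = 284.0
  [2→8]: (284.0+394.1)/2 × 6 = 2034.3
  [8→12]: (394.1+315.0)/2 × 4 = 1418.2
  Sum = 3736.5 µg/L·hr
Tail: C_last/k_e = 315.0/0.083 = 3795.181
AUC_0→∞ (oral capsule) = 3736.5 + 3795.181 = 7531.681 µg/L·hr
F = (AUC_ev/D_ev)/(AUC_iv/D_iv) = (7531.681/5)/(11500/5) = 1506.3362/2300 = 0.6549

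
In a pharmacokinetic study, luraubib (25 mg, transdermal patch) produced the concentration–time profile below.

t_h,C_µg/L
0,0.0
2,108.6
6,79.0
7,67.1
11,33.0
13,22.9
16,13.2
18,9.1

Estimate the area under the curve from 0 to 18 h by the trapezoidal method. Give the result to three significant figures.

Trapezoidal AUC_0→18:
  [0→2]: (0.0+108.6)/2 × 2 = 108.6
  [2→6]: (108.6+79.0)/2 × 4 = 375.2
  [6→7]: (79.0+67.1)/2 × 1 = 73.05
  [7→11]: (67.1+33.0)/2 × 4 = 200.2
  [11→13]: (33.0+22.9)/2 × 2 = 55.9
  [13→16]: (22.9+13.2)/2 × 3 = 54.15
  [16→18]: (13.2+9.1)/2 × 2 = 22.3
  Sum = 889.4 µg/L·h

AUC = 889 µg/L·h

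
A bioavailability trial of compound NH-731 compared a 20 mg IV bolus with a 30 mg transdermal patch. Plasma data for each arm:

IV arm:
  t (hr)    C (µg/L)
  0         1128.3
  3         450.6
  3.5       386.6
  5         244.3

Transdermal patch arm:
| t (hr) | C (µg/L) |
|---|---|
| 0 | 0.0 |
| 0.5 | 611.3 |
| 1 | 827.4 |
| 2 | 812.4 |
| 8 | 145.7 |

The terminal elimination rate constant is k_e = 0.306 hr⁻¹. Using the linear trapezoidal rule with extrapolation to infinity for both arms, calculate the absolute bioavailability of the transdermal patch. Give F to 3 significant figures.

F = 0.811

Trapezoidal AUC_0→5 (IV):
  [0→3]: (1128.3+450.6)/2 × 3 = 2368.35
  [3→3.5]: (450.6+386.6)/2 × 0.5 = 209.3
  [3.5→5]: (386.6+244.3)/2 × 1.5 = 473.175
  Sum = 3050.825 µg/L·hr
IV tail: 244.3/0.306 = 798.366; AUC_iv,0→∞ = 3050.825 + 798.366 = 3849.191 µg/L·hr
Trapezoidal AUC_0→8 (transdermal patch):
  [0→0.5]: (0.0+611.3)/2 × 0.5 = 152.825
  [0.5→1]: (611.3+827.4)/2 × 0.5 = 359.675
  [1→2]: (827.4+812.4)/2 × 1 = 819.9
  [2→8]: (812.4+145.7)/2 × 6 = 2874.3
  Sum = 4206.7 µg/L·hr
transdermal patch tail: 145.7/0.306 = 476.144; AUC_ev,0→∞ = 4206.7 + 476.144 = 4682.844 µg/L·hr
F = (AUC_ev/D_ev)/(AUC_iv/D_iv) = (4682.844/30)/(3849.191/20) = 156.0948/192.45955 = 0.8111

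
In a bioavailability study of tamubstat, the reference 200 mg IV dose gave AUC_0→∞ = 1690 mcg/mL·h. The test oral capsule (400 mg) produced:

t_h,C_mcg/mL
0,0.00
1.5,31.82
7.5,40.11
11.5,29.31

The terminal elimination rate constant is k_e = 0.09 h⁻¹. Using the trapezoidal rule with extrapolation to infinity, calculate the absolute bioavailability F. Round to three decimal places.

F = 0.208

Trapezoidal AUC_0→11.5 (oral capsule):
  [0→1.5]: (0.00+31.82)/2 × 1.5 = 23.865
  [1.5→7.5]: (31.82+40.11)/2 × 6 = 215.79
  [7.5→11.5]: (40.11+29.31)/2 × 4 = 138.84
  Sum = 378.495 mcg/mL·h
Tail: C_last/k_e = 29.31/0.09 = 325.667
AUC_0→∞ (oral capsule) = 378.495 + 325.667 = 704.162 mcg/mL·h
F = (AUC_ev/D_ev)/(AUC_iv/D_iv) = (704.162/400)/(1690/200) = 1.760405/8.45 = 0.2083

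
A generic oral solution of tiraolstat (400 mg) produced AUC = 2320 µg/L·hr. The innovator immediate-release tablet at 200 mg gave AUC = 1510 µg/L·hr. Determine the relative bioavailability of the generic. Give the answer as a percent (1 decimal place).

F_rel = (AUC_test/D_test) / (AUC_ref/D_ref)
      = (2320/400) / (1510/200)
      = 5.8 / 7.55 = 0.7682 = 76.82%

F_rel = 76.8%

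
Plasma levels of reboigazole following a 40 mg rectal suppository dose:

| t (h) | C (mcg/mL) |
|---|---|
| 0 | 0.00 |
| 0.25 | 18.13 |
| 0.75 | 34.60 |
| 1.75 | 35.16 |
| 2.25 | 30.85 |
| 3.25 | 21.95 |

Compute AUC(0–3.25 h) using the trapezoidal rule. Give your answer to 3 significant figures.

Trapezoidal AUC_0→3.25:
  [0→0.25]: (0.00+18.13)/2 × 0.25 = 2.26625
  [0.25→0.75]: (18.13+34.60)/2 × 0.5 = 13.1825
  [0.75→1.75]: (34.60+35.16)/2 × 1 = 34.88
  [1.75→2.25]: (35.16+30.85)/2 × 0.5 = 16.5025
  [2.25→3.25]: (30.85+21.95)/2 × 1 = 26.4
  Sum = 93.23125 mcg/mL·h

AUC = 93.2 mcg/mL·h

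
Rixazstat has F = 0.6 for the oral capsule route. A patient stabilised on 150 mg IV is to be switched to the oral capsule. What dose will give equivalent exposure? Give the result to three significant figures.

D_oral = 250 mg

For equal systemic exposure: F × D_ev = D_iv
D_ev = D_iv / F = 150 / 0.6 = 250 mg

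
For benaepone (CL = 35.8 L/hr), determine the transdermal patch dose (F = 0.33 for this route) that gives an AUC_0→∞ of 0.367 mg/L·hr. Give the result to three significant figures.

Dose = 39.8 mg

Dose = CL × AUC_0→∞ / F
     = 35.8 × 0.367 / 0.33 = 39.8139 mg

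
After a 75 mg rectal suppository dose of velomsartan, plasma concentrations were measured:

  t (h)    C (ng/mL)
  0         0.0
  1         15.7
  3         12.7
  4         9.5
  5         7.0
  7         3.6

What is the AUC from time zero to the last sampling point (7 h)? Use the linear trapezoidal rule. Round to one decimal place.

AUC = 66.2 ng/mL·h

Trapezoidal AUC_0→7:
  [0→1]: (0.0+15.7)/2 × 1 = 7.85
  [1→3]: (15.7+12.7)/2 × 2 = 28.4
  [3→4]: (12.7+9.5)/2 × 1 = 11.1
  [4→5]: (9.5+7.0)/2 × 1 = 8.25
  [5→7]: (7.0+3.6)/2 × 2 = 10.6
  Sum = 66.2 ng/mL·h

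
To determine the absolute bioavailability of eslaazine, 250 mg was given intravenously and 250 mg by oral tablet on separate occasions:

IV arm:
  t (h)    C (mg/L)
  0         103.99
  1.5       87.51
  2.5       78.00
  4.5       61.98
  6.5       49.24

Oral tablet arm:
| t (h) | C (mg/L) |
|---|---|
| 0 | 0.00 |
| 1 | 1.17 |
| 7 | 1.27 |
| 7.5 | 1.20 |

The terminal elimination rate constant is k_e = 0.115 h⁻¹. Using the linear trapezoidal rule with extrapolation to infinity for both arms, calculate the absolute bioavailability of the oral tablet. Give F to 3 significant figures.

Trapezoidal AUC_0→6.5 (IV):
  [0→1.5]: (103.99+87.51)/2 × 1.5 = 143.625
  [1.5→2.5]: (87.51+78.00)/2 × 1 = 82.755
  [2.5→4.5]: (78.00+61.98)/2 × 2 = 139.98
  [4.5→6.5]: (61.98+49.24)/2 × 2 = 111.22
  Sum = 477.58 mg/L·h
IV tail: 49.24/0.115 = 428.174; AUC_iv,0→∞ = 477.58 + 428.174 = 905.754 mg/L·h
Trapezoidal AUC_0→7.5 (oral tablet):
  [0→1]: (0.00+1.17)/2 × 1 = 0.585
  [1→7]: (1.17+1.27)/2 × 6 = 7.32
  [7→7.5]: (1.27+1.20)/2 × 0.5 = 0.6175
  Sum = 8.5225 mg/L·h
oral tablet tail: 1.20/0.115 = 10.435; AUC_ev,0→∞ = 8.5225 + 10.435 = 18.9575 mg/L·h
F = (AUC_ev/D_ev)/(AUC_iv/D_iv) = (18.9575/250)/(905.754/250) = 0.07583/3.623016 = 0.0209

F = 0.0209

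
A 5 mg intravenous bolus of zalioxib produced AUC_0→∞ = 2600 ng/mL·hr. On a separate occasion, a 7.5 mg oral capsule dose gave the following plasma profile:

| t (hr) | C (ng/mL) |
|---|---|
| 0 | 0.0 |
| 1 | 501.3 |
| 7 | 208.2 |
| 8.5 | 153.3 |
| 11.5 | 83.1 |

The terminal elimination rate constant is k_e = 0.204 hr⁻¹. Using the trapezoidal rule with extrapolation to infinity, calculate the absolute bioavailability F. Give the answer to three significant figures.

F = 0.875

Trapezoidal AUC_0→11.5 (oral capsule):
  [0→1]: (0.0+501.3)/2 × 1 = 250.65
  [1→7]: (501.3+208.2)/2 × 6 = 2128.5
  [7→8.5]: (208.2+153.3)/2 × 1.5 = 271.125
  [8.5→11.5]: (153.3+83.1)/2 × 3 = 354.6
  Sum = 3004.875 ng/mL·hr
Tail: C_last/k_e = 83.1/0.204 = 407.353
AUC_0→∞ (oral capsule) = 3004.875 + 407.353 = 3412.228 ng/mL·hr
F = (AUC_ev/D_ev)/(AUC_iv/D_iv) = (3412.228/7.5)/(2600/5) = 454.964/520 = 0.8749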